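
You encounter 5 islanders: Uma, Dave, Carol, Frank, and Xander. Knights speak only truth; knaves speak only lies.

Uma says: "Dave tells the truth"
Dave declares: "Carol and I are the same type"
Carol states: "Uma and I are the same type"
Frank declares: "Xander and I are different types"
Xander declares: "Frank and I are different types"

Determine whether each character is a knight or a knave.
Uma is a knight.
Dave is a knight.
Carol is a knight.
Frank is a knave.
Xander is a knave.

Verification:
- Uma (knight) says "Dave tells the truth" - this is TRUE because Dave is a knight.
- Dave (knight) says "Carol and I are the same type" - this is TRUE because Dave is a knight and Carol is a knight.
- Carol (knight) says "Uma and I are the same type" - this is TRUE because Carol is a knight and Uma is a knight.
- Frank (knave) says "Xander and I are different types" - this is FALSE (a lie) because Frank is a knave and Xander is a knave.
- Xander (knave) says "Frank and I are different types" - this is FALSE (a lie) because Xander is a knave and Frank is a knave.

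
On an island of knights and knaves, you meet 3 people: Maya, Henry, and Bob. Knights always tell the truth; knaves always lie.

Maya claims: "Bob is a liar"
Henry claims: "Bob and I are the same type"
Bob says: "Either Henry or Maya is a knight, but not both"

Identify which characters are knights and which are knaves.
Maya is a knave.
Henry is a knight.
Bob is a knight.

Verification:
- Maya (knave) says "Bob is a liar" - this is FALSE (a lie) because Bob is a knight.
- Henry (knight) says "Bob and I are the same type" - this is TRUE because Henry is a knight and Bob is a knight.
- Bob (knight) says "Either Henry or Maya is a knight, but not both" - this is TRUE because Henry is a knight and Maya is a knave.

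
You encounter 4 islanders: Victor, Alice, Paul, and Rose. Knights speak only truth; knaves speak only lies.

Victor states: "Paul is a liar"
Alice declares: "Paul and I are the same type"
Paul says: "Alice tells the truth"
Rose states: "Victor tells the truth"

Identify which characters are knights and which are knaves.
Victor is a knave.
Alice is a knight.
Paul is a knight.
Rose is a knave.

Verification:
- Victor (knave) says "Paul is a liar" - this is FALSE (a lie) because Paul is a knight.
- Alice (knight) says "Paul and I are the same type" - this is TRUE because Alice is a knight and Paul is a knight.
- Paul (knight) says "Alice tells the truth" - this is TRUE because Alice is a knight.
- Rose (knave) says "Victor tells the truth" - this is FALSE (a lie) because Victor is a knave.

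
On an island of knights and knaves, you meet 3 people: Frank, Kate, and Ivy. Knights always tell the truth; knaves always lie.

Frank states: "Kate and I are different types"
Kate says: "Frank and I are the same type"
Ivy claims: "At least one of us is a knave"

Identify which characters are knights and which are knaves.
Frank is a knight.
Kate is a knave.
Ivy is a knight.

Verification:
- Frank (knight) says "Kate and I are different types" - this is TRUE because Frank is a knight and Kate is a knave.
- Kate (knave) says "Frank and I are the same type" - this is FALSE (a lie) because Kate is a knave and Frank is a knight.
- Ivy (knight) says "At least one of us is a knave" - this is TRUE because Kate is a knave.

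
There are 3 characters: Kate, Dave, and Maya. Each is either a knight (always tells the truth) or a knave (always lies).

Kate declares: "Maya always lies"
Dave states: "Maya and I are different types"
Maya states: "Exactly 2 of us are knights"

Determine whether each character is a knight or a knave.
Kate is a knight.
Dave is a knave.
Maya is a knave.

Verification:
- Kate (knight) says "Maya always lies" - this is TRUE because Maya is a knave.
- Dave (knave) says "Maya and I are different types" - this is FALSE (a lie) because Dave is a knave and Maya is a knave.
- Maya (knave) says "Exactly 2 of us are knights" - this is FALSE (a lie) because there are 1 knights.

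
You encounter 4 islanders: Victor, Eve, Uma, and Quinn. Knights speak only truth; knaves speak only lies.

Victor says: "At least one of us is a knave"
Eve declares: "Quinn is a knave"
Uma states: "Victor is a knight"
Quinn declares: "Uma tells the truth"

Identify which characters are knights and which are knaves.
Victor is a knight.
Eve is a knave.
Uma is a knight.
Quinn is a knight.

Verification:
- Victor (knight) says "At least one of us is a knave" - this is TRUE because Eve is a knave.
- Eve (knave) says "Quinn is a knave" - this is FALSE (a lie) because Quinn is a knight.
- Uma (knight) says "Victor is a knight" - this is TRUE because Victor is a knight.
- Quinn (knight) says "Uma tells the truth" - this is TRUE because Uma is a knight.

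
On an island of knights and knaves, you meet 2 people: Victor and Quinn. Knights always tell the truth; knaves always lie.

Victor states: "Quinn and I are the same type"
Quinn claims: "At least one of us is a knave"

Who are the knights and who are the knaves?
Victor is a knave.
Quinn is a knight.

Verification:
- Victor (knave) says "Quinn and I are the same type" - this is FALSE (a lie) because Victor is a knave and Quinn is a knight.
- Quinn (knight) says "At least one of us is a knave" - this is TRUE because Victor is a knave.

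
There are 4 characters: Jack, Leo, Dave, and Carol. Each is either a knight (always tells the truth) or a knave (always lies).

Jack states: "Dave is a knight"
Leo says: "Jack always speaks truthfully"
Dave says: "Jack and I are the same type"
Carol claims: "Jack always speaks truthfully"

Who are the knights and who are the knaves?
Jack is a knight.
Leo is a knight.
Dave is a knight.
Carol is a knight.

Verification:
- Jack (knight) says "Dave is a knight" - this is TRUE because Dave is a knight.
- Leo (knight) says "Jack always speaks truthfully" - this is TRUE because Jack is a knight.
- Dave (knight) says "Jack and I are the same type" - this is TRUE because Dave is a knight and Jack is a knight.
- Carol (knight) says "Jack always speaks truthfully" - this is TRUE because Jack is a knight.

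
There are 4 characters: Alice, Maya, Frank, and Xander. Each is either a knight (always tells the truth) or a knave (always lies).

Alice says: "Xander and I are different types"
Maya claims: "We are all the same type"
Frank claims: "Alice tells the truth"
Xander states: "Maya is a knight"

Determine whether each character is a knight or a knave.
Alice is a knight.
Maya is a knave.
Frank is a knight.
Xander is a knave.

Verification:
- Alice (knight) says "Xander and I are different types" - this is TRUE because Alice is a knight and Xander is a knave.
- Maya (knave) says "We are all the same type" - this is FALSE (a lie) because Alice and Frank are knights and Maya and Xander are knaves.
- Frank (knight) says "Alice tells the truth" - this is TRUE because Alice is a knight.
- Xander (knave) says "Maya is a knight" - this is FALSE (a lie) because Maya is a knave.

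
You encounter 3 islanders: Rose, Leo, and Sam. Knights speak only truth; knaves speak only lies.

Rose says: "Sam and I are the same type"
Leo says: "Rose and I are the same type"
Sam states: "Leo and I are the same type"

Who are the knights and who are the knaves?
Rose is a knight.
Leo is a knight.
Sam is a knight.

Verification:
- Rose (knight) says "Sam and I are the same type" - this is TRUE because Rose is a knight and Sam is a knight.
- Leo (knight) says "Rose and I are the same type" - this is TRUE because Leo is a knight and Rose is a knight.
- Sam (knight) says "Leo and I are the same type" - this is TRUE because Sam is a knight and Leo is a knight.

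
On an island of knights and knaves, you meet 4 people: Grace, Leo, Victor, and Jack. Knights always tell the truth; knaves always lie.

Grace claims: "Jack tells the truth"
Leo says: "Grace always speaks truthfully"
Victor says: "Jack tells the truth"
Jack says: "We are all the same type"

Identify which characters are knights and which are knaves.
Grace is a knight.
Leo is a knight.
Victor is a knight.
Jack is a knight.

Verification:
- Grace (knight) says "Jack tells the truth" - this is TRUE because Jack is a knight.
- Leo (knight) says "Grace always speaks truthfully" - this is TRUE because Grace is a knight.
- Victor (knight) says "Jack tells the truth" - this is TRUE because Jack is a knight.
- Jack (knight) says "We are all the same type" - this is TRUE because Grace, Leo, Victor, and Jack are knights.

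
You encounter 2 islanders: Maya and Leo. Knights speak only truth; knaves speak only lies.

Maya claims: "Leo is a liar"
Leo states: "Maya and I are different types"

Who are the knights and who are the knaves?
Maya is a knave.
Leo is a knight.

Verification:
- Maya (knave) says "Leo is a liar" - this is FALSE (a lie) because Leo is a knight.
- Leo (knight) says "Maya and I are different types" - this is TRUE because Leo is a knight and Maya is a knave.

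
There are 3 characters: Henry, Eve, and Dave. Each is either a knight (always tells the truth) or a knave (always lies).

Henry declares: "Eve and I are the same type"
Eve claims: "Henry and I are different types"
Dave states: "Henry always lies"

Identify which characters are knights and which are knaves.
Henry is a knave.
Eve is a knight.
Dave is a knight.

Verification:
- Henry (knave) says "Eve and I are the same type" - this is FALSE (a lie) because Henry is a knave and Eve is a knight.
- Eve (knight) says "Henry and I are different types" - this is TRUE because Eve is a knight and Henry is a knave.
- Dave (knight) says "Henry always lies" - this is TRUE because Henry is a knave.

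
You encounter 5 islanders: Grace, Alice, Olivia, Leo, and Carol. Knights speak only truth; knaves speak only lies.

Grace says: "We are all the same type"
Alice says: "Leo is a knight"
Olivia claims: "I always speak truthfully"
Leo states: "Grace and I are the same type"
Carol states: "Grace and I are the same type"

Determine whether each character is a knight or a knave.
Grace is a knight.
Alice is a knight.
Olivia is a knight.
Leo is a knight.
Carol is a knight.

Verification:
- Grace (knight) says "We are all the same type" - this is TRUE because Grace, Alice, Olivia, Leo, and Carol are knights.
- Alice (knight) says "Leo is a knight" - this is TRUE because Leo is a knight.
- Olivia (knight) says "I always speak truthfully" - this is TRUE because Olivia is a knight.
- Leo (knight) says "Grace and I are the same type" - this is TRUE because Leo is a knight and Grace is a knight.
- Carol (knight) says "Grace and I are the same type" - this is TRUE because Carol is a knight and Grace is a knight.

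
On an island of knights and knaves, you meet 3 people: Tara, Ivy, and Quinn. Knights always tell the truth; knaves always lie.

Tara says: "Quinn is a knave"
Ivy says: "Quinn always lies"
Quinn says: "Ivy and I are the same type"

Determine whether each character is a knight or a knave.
Tara is a knight.
Ivy is a knight.
Quinn is a knave.

Verification:
- Tara (knight) says "Quinn is a knave" - this is TRUE because Quinn is a knave.
- Ivy (knight) says "Quinn always lies" - this is TRUE because Quinn is a knave.
- Quinn (knave) says "Ivy and I are the same type" - this is FALSE (a lie) because Quinn is a knave and Ivy is a knight.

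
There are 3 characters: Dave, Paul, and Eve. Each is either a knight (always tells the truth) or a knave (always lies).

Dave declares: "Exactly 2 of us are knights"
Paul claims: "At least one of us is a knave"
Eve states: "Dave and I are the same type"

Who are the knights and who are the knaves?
Dave is a knight.
Paul is a knight.
Eve is a knave.

Verification:
- Dave (knight) says "Exactly 2 of us are knights" - this is TRUE because there are 2 knights.
- Paul (knight) says "At least one of us is a knave" - this is TRUE because Eve is a knave.
- Eve (knave) says "Dave and I are the same type" - this is FALSE (a lie) because Eve is a knave and Dave is a knight.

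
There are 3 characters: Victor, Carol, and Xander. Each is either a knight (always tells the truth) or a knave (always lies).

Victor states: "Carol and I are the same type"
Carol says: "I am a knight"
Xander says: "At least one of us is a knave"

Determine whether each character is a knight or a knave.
Victor is a knave.
Carol is a knight.
Xander is a knight.

Verification:
- Victor (knave) says "Carol and I are the same type" - this is FALSE (a lie) because Victor is a knave and Carol is a knight.
- Carol (knight) says "I am a knight" - this is TRUE because Carol is a knight.
- Xander (knight) says "At least one of us is a knave" - this is TRUE because Victor is a knave.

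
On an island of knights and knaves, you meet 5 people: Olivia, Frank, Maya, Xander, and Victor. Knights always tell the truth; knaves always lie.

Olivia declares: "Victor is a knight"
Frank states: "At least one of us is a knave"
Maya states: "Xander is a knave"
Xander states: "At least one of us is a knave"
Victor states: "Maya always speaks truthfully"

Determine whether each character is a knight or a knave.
Olivia is a knave.
Frank is a knight.
Maya is a knave.
Xander is a knight.
Victor is a knave.

Verification:
- Olivia (knave) says "Victor is a knight" - this is FALSE (a lie) because Victor is a knave.
- Frank (knight) says "At least one of us is a knave" - this is TRUE because Olivia, Maya, and Victor are knaves.
- Maya (knave) says "Xander is a knave" - this is FALSE (a lie) because Xander is a knight.
- Xander (knight) says "At least one of us is a knave" - this is TRUE because Olivia, Maya, and Victor are knaves.
- Victor (knave) says "Maya always speaks truthfully" - this is FALSE (a lie) because Maya is a knave.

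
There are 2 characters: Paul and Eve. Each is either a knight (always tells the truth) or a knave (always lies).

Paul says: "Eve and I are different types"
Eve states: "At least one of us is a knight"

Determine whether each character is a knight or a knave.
Paul is a knave.
Eve is a knave.

Verification:
- Paul (knave) says "Eve and I are different types" - this is FALSE (a lie) because Paul is a knave and Eve is a knave.
- Eve (knave) says "At least one of us is a knight" - this is FALSE (a lie) because no one is a knight.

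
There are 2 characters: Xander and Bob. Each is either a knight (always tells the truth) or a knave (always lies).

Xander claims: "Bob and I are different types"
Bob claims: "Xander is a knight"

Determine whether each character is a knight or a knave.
Xander is a knave.
Bob is a knave.

Verification:
- Xander (knave) says "Bob and I are different types" - this is FALSE (a lie) because Xander is a knave and Bob is a knave.
- Bob (knave) says "Xander is a knight" - this is FALSE (a lie) because Xander is a knave.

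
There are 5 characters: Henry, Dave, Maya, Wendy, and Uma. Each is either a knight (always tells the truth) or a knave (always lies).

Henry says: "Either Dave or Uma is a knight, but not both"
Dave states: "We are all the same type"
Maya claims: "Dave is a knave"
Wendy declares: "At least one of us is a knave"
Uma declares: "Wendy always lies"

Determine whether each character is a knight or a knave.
Henry is a knave.
Dave is a knave.
Maya is a knight.
Wendy is a knight.
Uma is a knave.

Verification:
- Henry (knave) says "Either Dave or Uma is a knight, but not both" - this is FALSE (a lie) because Dave is a knave and Uma is a knave.
- Dave (knave) says "We are all the same type" - this is FALSE (a lie) because Maya and Wendy are knights and Henry, Dave, and Uma are knaves.
- Maya (knight) says "Dave is a knave" - this is TRUE because Dave is a knave.
- Wendy (knight) says "At least one of us is a knave" - this is TRUE because Henry, Dave, and Uma are knaves.
- Uma (knave) says "Wendy always lies" - this is FALSE (a lie) because Wendy is a knight.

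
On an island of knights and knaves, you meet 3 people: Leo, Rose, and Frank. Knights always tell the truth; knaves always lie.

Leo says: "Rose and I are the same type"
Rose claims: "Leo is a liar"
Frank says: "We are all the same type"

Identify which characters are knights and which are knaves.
Leo is a knave.
Rose is a knight.
Frank is a knave.

Verification:
- Leo (knave) says "Rose and I are the same type" - this is FALSE (a lie) because Leo is a knave and Rose is a knight.
- Rose (knight) says "Leo is a liar" - this is TRUE because Leo is a knave.
- Frank (knave) says "We are all the same type" - this is FALSE (a lie) because Rose is a knight and Leo and Frank are knaves.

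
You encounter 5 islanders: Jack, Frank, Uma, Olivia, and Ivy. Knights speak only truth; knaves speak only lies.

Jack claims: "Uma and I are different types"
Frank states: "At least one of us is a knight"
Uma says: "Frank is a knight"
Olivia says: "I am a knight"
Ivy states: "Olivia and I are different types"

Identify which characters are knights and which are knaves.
Jack is a knave.
Frank is a knave.
Uma is a knave.
Olivia is a knave.
Ivy is a knave.

Verification:
- Jack (knave) says "Uma and I are different types" - this is FALSE (a lie) because Jack is a knave and Uma is a knave.
- Frank (knave) says "At least one of us is a knight" - this is FALSE (a lie) because no one is a knight.
- Uma (knave) says "Frank is a knight" - this is FALSE (a lie) because Frank is a knave.
- Olivia (knave) says "I am a knight" - this is FALSE (a lie) because Olivia is a knave.
- Ivy (knave) says "Olivia and I are different types" - this is FALSE (a lie) because Ivy is a knave and Olivia is a knave.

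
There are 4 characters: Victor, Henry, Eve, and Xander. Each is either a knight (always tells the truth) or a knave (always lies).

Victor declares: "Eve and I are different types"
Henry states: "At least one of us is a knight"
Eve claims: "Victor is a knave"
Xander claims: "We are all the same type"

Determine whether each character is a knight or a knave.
Victor is a knight.
Henry is a knight.
Eve is a knave.
Xander is a knave.

Verification:
- Victor (knight) says "Eve and I are different types" - this is TRUE because Victor is a knight and Eve is a knave.
- Henry (knight) says "At least one of us is a knight" - this is TRUE because Victor and Henry are knights.
- Eve (knave) says "Victor is a knave" - this is FALSE (a lie) because Victor is a knight.
- Xander (knave) says "We are all the same type" - this is FALSE (a lie) because Victor and Henry are knights and Eve and Xander are knaves.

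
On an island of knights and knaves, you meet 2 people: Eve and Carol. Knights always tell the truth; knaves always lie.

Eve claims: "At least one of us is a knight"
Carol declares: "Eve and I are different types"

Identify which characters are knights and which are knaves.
Eve is a knave.
Carol is a knave.

Verification:
- Eve (knave) says "At least one of us is a knight" - this is FALSE (a lie) because no one is a knight.
- Carol (knave) says "Eve and I are different types" - this is FALSE (a lie) because Carol is a knave and Eve is a knave.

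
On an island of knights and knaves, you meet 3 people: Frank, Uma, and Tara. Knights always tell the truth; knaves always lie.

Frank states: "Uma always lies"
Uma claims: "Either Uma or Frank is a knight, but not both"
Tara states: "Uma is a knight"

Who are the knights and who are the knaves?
Frank is a knave.
Uma is a knight.
Tara is a knight.

Verification:
- Frank (knave) says "Uma always lies" - this is FALSE (a lie) because Uma is a knight.
- Uma (knight) says "Either Uma or Frank is a knight, but not both" - this is TRUE because Uma is a knight and Frank is a knave.
- Tara (knight) says "Uma is a knight" - this is TRUE because Uma is a knight.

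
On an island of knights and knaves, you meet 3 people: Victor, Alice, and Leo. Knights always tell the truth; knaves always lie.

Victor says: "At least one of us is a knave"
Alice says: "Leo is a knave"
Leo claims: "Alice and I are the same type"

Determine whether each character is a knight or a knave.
Victor is a knight.
Alice is a knight.
Leo is a knave.

Verification:
- Victor (knight) says "At least one of us is a knave" - this is TRUE because Leo is a knave.
- Alice (knight) says "Leo is a knave" - this is TRUE because Leo is a knave.
- Leo (knave) says "Alice and I are the same type" - this is FALSE (a lie) because Leo is a knave and Alice is a knight.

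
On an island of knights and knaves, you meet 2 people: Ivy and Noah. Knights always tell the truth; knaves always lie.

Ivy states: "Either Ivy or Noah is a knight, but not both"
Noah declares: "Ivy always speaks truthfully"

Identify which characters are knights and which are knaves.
Ivy is a knave.
Noah is a knave.

Verification:
- Ivy (knave) says "Either Ivy or Noah is a knight, but not both" - this is FALSE (a lie) because Ivy is a knave and Noah is a knave.
- Noah (knave) says "Ivy always speaks truthfully" - this is FALSE (a lie) because Ivy is a knave.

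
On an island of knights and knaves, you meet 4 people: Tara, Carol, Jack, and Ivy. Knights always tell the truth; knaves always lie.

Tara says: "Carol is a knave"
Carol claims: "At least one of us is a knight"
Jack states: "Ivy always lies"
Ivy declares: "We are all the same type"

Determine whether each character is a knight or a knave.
Tara is a knave.
Carol is a knight.
Jack is a knight.
Ivy is a knave.

Verification:
- Tara (knave) says "Carol is a knave" - this is FALSE (a lie) because Carol is a knight.
- Carol (knight) says "At least one of us is a knight" - this is TRUE because Carol and Jack are knights.
- Jack (knight) says "Ivy always lies" - this is TRUE because Ivy is a knave.
- Ivy (knave) says "We are all the same type" - this is FALSE (a lie) because Carol and Jack are knights and Tara and Ivy are knaves.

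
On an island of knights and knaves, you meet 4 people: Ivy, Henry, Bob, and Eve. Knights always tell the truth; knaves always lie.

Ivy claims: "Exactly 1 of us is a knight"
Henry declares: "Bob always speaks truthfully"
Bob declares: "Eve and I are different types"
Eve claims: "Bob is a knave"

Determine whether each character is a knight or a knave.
Ivy is a knave.
Henry is a knight.
Bob is a knight.
Eve is a knave.

Verification:
- Ivy (knave) says "Exactly 1 of us is a knight" - this is FALSE (a lie) because there are 2 knights.
- Henry (knight) says "Bob always speaks truthfully" - this is TRUE because Bob is a knight.
- Bob (knight) says "Eve and I are different types" - this is TRUE because Bob is a knight and Eve is a knave.
- Eve (knave) says "Bob is a knave" - this is FALSE (a lie) because Bob is a knight.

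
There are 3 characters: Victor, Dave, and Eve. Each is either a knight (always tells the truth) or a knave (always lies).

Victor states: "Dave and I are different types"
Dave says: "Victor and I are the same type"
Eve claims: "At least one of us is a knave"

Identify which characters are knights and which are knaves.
Victor is a knight.
Dave is a knave.
Eve is a knight.

Verification:
- Victor (knight) says "Dave and I are different types" - this is TRUE because Victor is a knight and Dave is a knave.
- Dave (knave) says "Victor and I are the same type" - this is FALSE (a lie) because Dave is a knave and Victor is a knight.
- Eve (knight) says "At least one of us is a knave" - this is TRUE because Dave is a knave.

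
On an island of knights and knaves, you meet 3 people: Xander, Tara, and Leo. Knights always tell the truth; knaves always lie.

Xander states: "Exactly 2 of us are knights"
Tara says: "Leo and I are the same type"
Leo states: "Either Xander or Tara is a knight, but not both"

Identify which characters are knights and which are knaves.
Xander is a knight.
Tara is a knave.
Leo is a knight.

Verification:
- Xander (knight) says "Exactly 2 of us are knights" - this is TRUE because there are 2 knights.
- Tara (knave) says "Leo and I are the same type" - this is FALSE (a lie) because Tara is a knave and Leo is a knight.
- Leo (knight) says "Either Xander or Tara is a knight, but not both" - this is TRUE because Xander is a knight and Tara is a knave.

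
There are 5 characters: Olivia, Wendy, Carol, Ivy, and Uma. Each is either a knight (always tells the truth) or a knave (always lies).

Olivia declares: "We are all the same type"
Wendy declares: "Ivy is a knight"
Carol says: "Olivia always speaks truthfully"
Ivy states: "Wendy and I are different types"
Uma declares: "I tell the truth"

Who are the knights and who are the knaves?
Olivia is a knave.
Wendy is a knave.
Carol is a knave.
Ivy is a knave.
Uma is a knight.

Verification:
- Olivia (knave) says "We are all the same type" - this is FALSE (a lie) because Uma is a knight and Olivia, Wendy, Carol, and Ivy are knaves.
- Wendy (knave) says "Ivy is a knight" - this is FALSE (a lie) because Ivy is a knave.
- Carol (knave) says "Olivia always speaks truthfully" - this is FALSE (a lie) because Olivia is a knave.
- Ivy (knave) says "Wendy and I are different types" - this is FALSE (a lie) because Ivy is a knave and Wendy is a knave.
- Uma (knight) says "I tell the truth" - this is TRUE because Uma is a knight.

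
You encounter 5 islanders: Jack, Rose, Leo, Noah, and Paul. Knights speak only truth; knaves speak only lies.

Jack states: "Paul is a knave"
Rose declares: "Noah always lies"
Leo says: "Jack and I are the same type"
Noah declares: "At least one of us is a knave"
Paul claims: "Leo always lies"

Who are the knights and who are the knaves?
Jack is a knight.
Rose is a knave.
Leo is a knight.
Noah is a knight.
Paul is a knave.

Verification:
- Jack (knight) says "Paul is a knave" - this is TRUE because Paul is a knave.
- Rose (knave) says "Noah always lies" - this is FALSE (a lie) because Noah is a knight.
- Leo (knight) says "Jack and I are the same type" - this is TRUE because Leo is a knight and Jack is a knight.
- Noah (knight) says "At least one of us is a knave" - this is TRUE because Rose and Paul are knaves.
- Paul (knave) says "Leo always lies" - this is FALSE (a lie) because Leo is a knight.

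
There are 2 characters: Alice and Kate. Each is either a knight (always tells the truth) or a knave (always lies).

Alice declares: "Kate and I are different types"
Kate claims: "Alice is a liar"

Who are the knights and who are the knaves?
Alice is a knight.
Kate is a knave.

Verification:
- Alice (knight) says "Kate and I are different types" - this is TRUE because Alice is a knight and Kate is a knave.
- Kate (knave) says "Alice is a liar" - this is FALSE (a lie) because Alice is a knight.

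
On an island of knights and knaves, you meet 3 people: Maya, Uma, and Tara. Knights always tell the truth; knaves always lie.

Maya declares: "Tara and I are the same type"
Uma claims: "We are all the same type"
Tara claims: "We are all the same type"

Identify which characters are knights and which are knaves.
Maya is a knight.
Uma is a knight.
Tara is a knight.

Verification:
- Maya (knight) says "Tara and I are the same type" - this is TRUE because Maya is a knight and Tara is a knight.
- Uma (knight) says "We are all the same type" - this is TRUE because Maya, Uma, and Tara are knights.
- Tara (knight) says "We are all the same type" - this is TRUE because Maya, Uma, and Tara are knights.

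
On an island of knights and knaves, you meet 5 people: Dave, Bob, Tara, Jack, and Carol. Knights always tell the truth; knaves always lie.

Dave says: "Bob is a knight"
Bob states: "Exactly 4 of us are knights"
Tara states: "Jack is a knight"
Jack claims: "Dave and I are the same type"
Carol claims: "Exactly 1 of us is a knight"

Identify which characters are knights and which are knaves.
Dave is a knight.
Bob is a knight.
Tara is a knight.
Jack is a knight.
Carol is a knave.

Verification:
- Dave (knight) says "Bob is a knight" - this is TRUE because Bob is a knight.
- Bob (knight) says "Exactly 4 of us are knights" - this is TRUE because there are 4 knights.
- Tara (knight) says "Jack is a knight" - this is TRUE because Jack is a knight.
- Jack (knight) says "Dave and I are the same type" - this is TRUE because Jack is a knight and Dave is a knight.
- Carol (knave) says "Exactly 1 of us is a knight" - this is FALSE (a lie) because there are 4 knights.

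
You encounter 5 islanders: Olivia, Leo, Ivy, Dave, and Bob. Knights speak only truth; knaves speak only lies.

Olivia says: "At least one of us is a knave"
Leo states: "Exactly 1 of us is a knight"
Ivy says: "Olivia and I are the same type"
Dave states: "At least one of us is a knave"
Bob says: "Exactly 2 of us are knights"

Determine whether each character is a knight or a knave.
Olivia is a knight.
Leo is a knave.
Ivy is a knight.
Dave is a knight.
Bob is a knave.

Verification:
- Olivia (knight) says "At least one of us is a knave" - this is TRUE because Leo and Bob are knaves.
- Leo (knave) says "Exactly 1 of us is a knight" - this is FALSE (a lie) because there are 3 knights.
- Ivy (knight) says "Olivia and I are the same type" - this is TRUE because Ivy is a knight and Olivia is a knight.
- Dave (knight) says "At least one of us is a knave" - this is TRUE because Leo and Bob are knaves.
- Bob (knave) says "Exactly 2 of us are knights" - this is FALSE (a lie) because there are 3 knights.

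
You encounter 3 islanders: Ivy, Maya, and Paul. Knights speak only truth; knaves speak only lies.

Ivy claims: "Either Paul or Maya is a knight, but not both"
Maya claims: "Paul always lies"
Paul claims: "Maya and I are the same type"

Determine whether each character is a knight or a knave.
Ivy is a knight.
Maya is a knight.
Paul is a knave.

Verification:
- Ivy (knight) says "Either Paul or Maya is a knight, but not both" - this is TRUE because Paul is a knave and Maya is a knight.
- Maya (knight) says "Paul always lies" - this is TRUE because Paul is a knave.
- Paul (knave) says "Maya and I are the same type" - this is FALSE (a lie) because Paul is a knave and Maya is a knight.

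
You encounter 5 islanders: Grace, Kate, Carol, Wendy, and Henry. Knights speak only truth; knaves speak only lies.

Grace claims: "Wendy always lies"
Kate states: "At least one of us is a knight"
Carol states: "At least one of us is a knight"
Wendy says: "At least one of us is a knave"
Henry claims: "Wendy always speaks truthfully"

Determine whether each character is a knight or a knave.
Grace is a knave.
Kate is a knight.
Carol is a knight.
Wendy is a knight.
Henry is a knight.

Verification:
- Grace (knave) says "Wendy always lies" - this is FALSE (a lie) because Wendy is a knight.
- Kate (knight) says "At least one of us is a knight" - this is TRUE because Kate, Carol, Wendy, and Henry are knights.
- Carol (knight) says "At least one of us is a knight" - this is TRUE because Kate, Carol, Wendy, and Henry are knights.
- Wendy (knight) says "At least one of us is a knave" - this is TRUE because Grace is a knave.
- Henry (knight) says "Wendy always speaks truthfully" - this is TRUE because Wendy is a knight.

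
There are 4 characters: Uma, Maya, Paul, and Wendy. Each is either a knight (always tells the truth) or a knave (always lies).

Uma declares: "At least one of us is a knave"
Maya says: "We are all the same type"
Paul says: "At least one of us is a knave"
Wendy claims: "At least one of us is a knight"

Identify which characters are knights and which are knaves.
Uma is a knight.
Maya is a knave.
Paul is a knight.
Wendy is a knight.

Verification:
- Uma (knight) says "At least one of us is a knave" - this is TRUE because Maya is a knave.
- Maya (knave) says "We are all the same type" - this is FALSE (a lie) because Uma, Paul, and Wendy are knights and Maya is a knave.
- Paul (knight) says "At least one of us is a knave" - this is TRUE because Maya is a knave.
- Wendy (knight) says "At least one of us is a knight" - this is TRUE because Uma, Paul, and Wendy are knights.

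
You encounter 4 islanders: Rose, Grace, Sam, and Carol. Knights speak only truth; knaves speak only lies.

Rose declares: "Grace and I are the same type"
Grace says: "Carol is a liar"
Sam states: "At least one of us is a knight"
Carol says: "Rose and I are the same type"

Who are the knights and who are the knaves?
Rose is a knight.
Grace is a knight.
Sam is a knight.
Carol is a knave.

Verification:
- Rose (knight) says "Grace and I are the same type" - this is TRUE because Rose is a knight and Grace is a knight.
- Grace (knight) says "Carol is a liar" - this is TRUE because Carol is a knave.
- Sam (knight) says "At least one of us is a knight" - this is TRUE because Rose, Grace, and Sam are knights.
- Carol (knave) says "Rose and I are the same type" - this is FALSE (a lie) because Carol is a knave and Rose is a knight.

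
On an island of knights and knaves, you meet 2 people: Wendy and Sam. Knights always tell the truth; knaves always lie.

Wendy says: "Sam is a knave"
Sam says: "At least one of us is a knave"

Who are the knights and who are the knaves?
Wendy is a knave.
Sam is a knight.

Verification:
- Wendy (knave) says "Sam is a knave" - this is FALSE (a lie) because Sam is a knight.
- Sam (knight) says "At least one of us is a knave" - this is TRUE because Wendy is a knave.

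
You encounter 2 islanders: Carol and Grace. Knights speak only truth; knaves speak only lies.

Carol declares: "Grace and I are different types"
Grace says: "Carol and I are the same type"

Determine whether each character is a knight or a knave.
Carol is a knight.
Grace is a knave.

Verification:
- Carol (knight) says "Grace and I are different types" - this is TRUE because Carol is a knight and Grace is a knave.
- Grace (knave) says "Carol and I are the same type" - this is FALSE (a lie) because Grace is a knave and Carol is a knight.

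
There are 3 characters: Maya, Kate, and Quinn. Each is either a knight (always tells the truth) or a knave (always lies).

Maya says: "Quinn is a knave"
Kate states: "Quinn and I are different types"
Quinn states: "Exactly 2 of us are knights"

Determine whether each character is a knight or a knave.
Maya is a knight.
Kate is a knave.
Quinn is a knave.

Verification:
- Maya (knight) says "Quinn is a knave" - this is TRUE because Quinn is a knave.
- Kate (knave) says "Quinn and I are different types" - this is FALSE (a lie) because Kate is a knave and Quinn is a knave.
- Quinn (knave) says "Exactly 2 of us are knights" - this is FALSE (a lie) because there are 1 knights.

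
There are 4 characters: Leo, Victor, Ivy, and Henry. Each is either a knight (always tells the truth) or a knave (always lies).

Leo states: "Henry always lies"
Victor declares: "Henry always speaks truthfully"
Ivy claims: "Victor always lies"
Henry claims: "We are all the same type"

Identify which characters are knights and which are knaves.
Leo is a knight.
Victor is a knave.
Ivy is a knight.
Henry is a knave.

Verification:
- Leo (knight) says "Henry always lies" - this is TRUE because Henry is a knave.
- Victor (knave) says "Henry always speaks truthfully" - this is FALSE (a lie) because Henry is a knave.
- Ivy (knight) says "Victor always lies" - this is TRUE because Victor is a knave.
- Henry (knave) says "We are all the same type" - this is FALSE (a lie) because Leo and Ivy are knights and Victor and Henry are knaves.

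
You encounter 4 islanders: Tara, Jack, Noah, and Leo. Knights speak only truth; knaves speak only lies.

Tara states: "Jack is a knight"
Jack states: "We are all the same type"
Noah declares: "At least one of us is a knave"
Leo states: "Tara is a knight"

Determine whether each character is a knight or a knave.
Tara is a knave.
Jack is a knave.
Noah is a knight.
Leo is a knave.

Verification:
- Tara (knave) says "Jack is a knight" - this is FALSE (a lie) because Jack is a knave.
- Jack (knave) says "We are all the same type" - this is FALSE (a lie) because Noah is a knight and Tara, Jack, and Leo are knaves.
- Noah (knight) says "At least one of us is a knave" - this is TRUE because Tara, Jack, and Leo are knaves.
- Leo (knave) says "Tara is a knight" - this is FALSE (a lie) because Tara is a knave.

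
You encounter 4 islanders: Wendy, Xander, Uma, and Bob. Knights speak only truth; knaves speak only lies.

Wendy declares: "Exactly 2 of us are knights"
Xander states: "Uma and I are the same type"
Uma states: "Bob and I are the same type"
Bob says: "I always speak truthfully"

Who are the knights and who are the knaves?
Wendy is a knave.
Xander is a knight.
Uma is a knight.
Bob is a knight.

Verification:
- Wendy (knave) says "Exactly 2 of us are knights" - this is FALSE (a lie) because there are 3 knights.
- Xander (knight) says "Uma and I are the same type" - this is TRUE because Xander is a knight and Uma is a knight.
- Uma (knight) says "Bob and I are the same type" - this is TRUE because Uma is a knight and Bob is a knight.
- Bob (knight) says "I always speak truthfully" - this is TRUE because Bob is a knight.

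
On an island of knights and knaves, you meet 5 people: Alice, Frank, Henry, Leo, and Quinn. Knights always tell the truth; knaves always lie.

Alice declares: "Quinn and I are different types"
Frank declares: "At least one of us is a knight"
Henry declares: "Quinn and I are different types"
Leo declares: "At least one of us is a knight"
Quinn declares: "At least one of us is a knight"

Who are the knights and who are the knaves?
Alice is a knave.
Frank is a knave.
Henry is a knave.
Leo is a knave.
Quinn is a knave.

Verification:
- Alice (knave) says "Quinn and I are different types" - this is FALSE (a lie) because Alice is a knave and Quinn is a knave.
- Frank (knave) says "At least one of us is a knight" - this is FALSE (a lie) because no one is a knight.
- Henry (knave) says "Quinn and I are different types" - this is FALSE (a lie) because Henry is a knave and Quinn is a knave.
- Leo (knave) says "At least one of us is a knight" - this is FALSE (a lie) because no one is a knight.
- Quinn (knave) says "At least one of us is a knight" - this is FALSE (a lie) because no one is a knight.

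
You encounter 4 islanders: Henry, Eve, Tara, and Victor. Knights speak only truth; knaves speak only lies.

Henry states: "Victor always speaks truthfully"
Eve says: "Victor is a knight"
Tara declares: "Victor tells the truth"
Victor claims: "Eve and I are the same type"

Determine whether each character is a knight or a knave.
Henry is a knight.
Eve is a knight.
Tara is a knight.
Victor is a knight.

Verification:
- Henry (knight) says "Victor always speaks truthfully" - this is TRUE because Victor is a knight.
- Eve (knight) says "Victor is a knight" - this is TRUE because Victor is a knight.
- Tara (knight) says "Victor tells the truth" - this is TRUE because Victor is a knight.
- Victor (knight) says "Eve and I are the same type" - this is TRUE because Victor is a knight and Eve is a knight.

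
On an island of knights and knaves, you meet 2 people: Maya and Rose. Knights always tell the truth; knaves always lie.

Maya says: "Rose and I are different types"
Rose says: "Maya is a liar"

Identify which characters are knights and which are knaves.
Maya is a knight.
Rose is a knave.

Verification:
- Maya (knight) says "Rose and I are different types" - this is TRUE because Maya is a knight and Rose is a knave.
- Rose (knave) says "Maya is a liar" - this is FALSE (a lie) because Maya is a knight.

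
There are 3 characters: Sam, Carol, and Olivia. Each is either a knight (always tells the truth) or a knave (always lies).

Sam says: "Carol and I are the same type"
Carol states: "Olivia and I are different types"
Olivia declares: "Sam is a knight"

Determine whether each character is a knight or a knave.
Sam is a knave.
Carol is a knight.
Olivia is a knave.

Verification:
- Sam (knave) says "Carol and I are the same type" - this is FALSE (a lie) because Sam is a knave and Carol is a knight.
- Carol (knight) says "Olivia and I are different types" - this is TRUE because Carol is a knight and Olivia is a knave.
- Olivia (knave) says "Sam is a knight" - this is FALSE (a lie) because Sam is a knave.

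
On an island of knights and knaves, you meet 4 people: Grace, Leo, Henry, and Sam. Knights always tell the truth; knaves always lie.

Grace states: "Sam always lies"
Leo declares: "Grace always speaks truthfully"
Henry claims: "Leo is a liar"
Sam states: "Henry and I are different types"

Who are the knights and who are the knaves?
Grace is a knight.
Leo is a knight.
Henry is a knave.
Sam is a knave.

Verification:
- Grace (knight) says "Sam always lies" - this is TRUE because Sam is a knave.
- Leo (knight) says "Grace always speaks truthfully" - this is TRUE because Grace is a knight.
- Henry (knave) says "Leo is a liar" - this is FALSE (a lie) because Leo is a knight.
- Sam (knave) says "Henry and I are different types" - this is FALSE (a lie) because Sam is a knave and Henry is a knave.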